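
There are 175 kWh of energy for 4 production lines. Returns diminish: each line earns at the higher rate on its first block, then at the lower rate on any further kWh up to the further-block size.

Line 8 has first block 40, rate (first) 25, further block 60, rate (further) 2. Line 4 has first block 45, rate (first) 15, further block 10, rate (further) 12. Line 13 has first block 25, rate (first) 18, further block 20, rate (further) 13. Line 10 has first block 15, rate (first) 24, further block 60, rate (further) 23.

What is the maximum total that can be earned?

Treat each block as its own option and order by rate: Line 8/first 25 > Line 10/first 24 > Line 10/second 23 > Line 13/first 18 > Line 4/first 15 > Line 13/second 13 > Line 4/second 12 > Line 8/second 2.
Line 8/first (25): +40 — 135 left.
Line 10 first at 24: fill all 15 — 120 left.
Fill Line 10 second block (60 at 23) — 60 left.
Fill Line 13 first block (25 at 18) — 35 left.
35 remain; put them into Line 4 first at 15.
Total = 25×40 + 24×15 + 23×60 + 18×25 + 15×35 = 3715.

3715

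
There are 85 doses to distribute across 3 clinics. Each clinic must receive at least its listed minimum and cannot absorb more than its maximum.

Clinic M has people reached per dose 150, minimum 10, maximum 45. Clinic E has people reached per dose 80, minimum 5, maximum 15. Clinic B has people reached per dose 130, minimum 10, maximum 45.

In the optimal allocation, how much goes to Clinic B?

35

Meeting every minimum uses 10+5+10 = 25 doses, leaving 60.
Rank by people reached per dose: Clinic M 150 > Clinic B 130 > Clinic E 80.
Clinic M: +35 to 45 (cap) → 25 left.
Clinic B: +25 (room for 35) → 35. Pool exhausted.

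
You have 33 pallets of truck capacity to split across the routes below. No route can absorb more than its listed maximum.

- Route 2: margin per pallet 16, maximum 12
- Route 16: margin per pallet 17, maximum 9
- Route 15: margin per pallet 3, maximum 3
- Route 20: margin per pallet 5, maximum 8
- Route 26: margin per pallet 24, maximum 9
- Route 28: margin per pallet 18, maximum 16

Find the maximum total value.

640

Highest margin per pallet first: Route 26 24 > Route 28 18 > Route 16 17 > Route 2 16 > Route 20 5 > Route 15 3.
Route 26 takes 9 to reach its cap of 9 ; 24 left.
Give Route 28 16 to hit its cap of 16 ; 8 left.
Only 8 left; Route 16 takes them to reach 8.
Total = 17×8 + 24×9 + 18×16 = 640.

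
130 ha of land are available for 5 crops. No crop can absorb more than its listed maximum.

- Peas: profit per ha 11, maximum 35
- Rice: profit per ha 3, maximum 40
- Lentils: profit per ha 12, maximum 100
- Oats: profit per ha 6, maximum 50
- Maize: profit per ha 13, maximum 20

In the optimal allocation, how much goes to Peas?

Order the crops by profit per ha: Maize 13 > Lentils 12 > Peas 11 > Oats 6 > Rice 3.
Maize takes 20 to reach its cap of 20 — 110 left.
Give Lentils 100 to hit its cap of 100 — 10 left.
Peas: +10 (room for 35) → 10. Pool exhausted.

10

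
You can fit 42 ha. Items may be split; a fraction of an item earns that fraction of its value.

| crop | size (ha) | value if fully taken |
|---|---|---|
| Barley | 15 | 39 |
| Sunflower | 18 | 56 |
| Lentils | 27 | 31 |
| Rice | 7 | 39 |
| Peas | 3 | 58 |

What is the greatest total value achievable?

Rank by value-to-size ratio: Peas 58/3≈19.3, Rice 39/7≈5.57, Sunflower 56/18≈3.11, Barley 39/15≈2.6, Lentils 31/27≈1.15.
Peas: take in full, 3 ha for value 58 — 39 left.
Rice: take in full, 7 ha for value 39 — 32 left.
Sunflower: take in full, 18 ha for value 56 — 14 left.
Only 14 ha remain; take 14/15 of Barley for value 39×14/15 = 36.4.
Total value = 189.4.

189.4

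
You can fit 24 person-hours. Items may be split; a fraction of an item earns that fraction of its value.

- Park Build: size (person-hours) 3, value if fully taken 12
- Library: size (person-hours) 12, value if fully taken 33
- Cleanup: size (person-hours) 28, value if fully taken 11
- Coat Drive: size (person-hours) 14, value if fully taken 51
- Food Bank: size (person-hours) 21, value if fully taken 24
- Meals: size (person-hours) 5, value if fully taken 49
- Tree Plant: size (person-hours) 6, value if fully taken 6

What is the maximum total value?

Best value per unit of size first: Meals 49/5≈9.8, Park Build 12/3≈4, Coat Drive 51/14≈3.64, Library 33/12≈2.75, Food Bank 24/21≈1.14, Tree Plant 6/6≈1, Cleanup 11/28≈0.393.
All 5 person-hours of Meals fit (value 49) → 19 remain.
All 3 person-hours of Park Build fit (value 12) → 16 remain.
All 14 person-hours of Coat Drive fit (value 51) → 2 remain.
Only 2 person-hours remain; take 2/12 of Library for value 33×2/12 = 5.5.
Total value = 117.5.

117.5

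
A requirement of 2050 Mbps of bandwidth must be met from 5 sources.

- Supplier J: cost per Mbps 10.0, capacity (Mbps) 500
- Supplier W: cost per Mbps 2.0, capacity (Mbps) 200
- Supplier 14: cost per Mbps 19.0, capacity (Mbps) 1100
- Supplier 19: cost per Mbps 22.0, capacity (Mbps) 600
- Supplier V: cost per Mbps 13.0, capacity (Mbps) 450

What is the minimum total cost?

Fill from the cheapest source first.
Supplier W at 2.0: take all 200 Mbps ; 1850 still needed.
Supplier J at 10.0: take all 500 Mbps ; 1350 still needed.
Take 450 from Supplier V at 13.0 ; need 900 more.
Take 900 from Supplier 14 at 19.0 to finish.
Supplier 19: unused.
Cost = 200×2.0 + 500×10.0 + 450×13.0 + 900×19.0 = 28350.

28350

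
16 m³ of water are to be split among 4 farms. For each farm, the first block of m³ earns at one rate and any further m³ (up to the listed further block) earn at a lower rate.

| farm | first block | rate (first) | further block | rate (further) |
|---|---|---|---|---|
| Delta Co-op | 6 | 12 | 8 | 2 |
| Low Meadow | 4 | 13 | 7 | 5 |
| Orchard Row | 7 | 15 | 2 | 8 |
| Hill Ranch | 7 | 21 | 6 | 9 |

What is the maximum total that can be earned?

Treat each block as its own option and order by rate: Hill Ranch/T1 21 > Orchard Row/T1 15 > Low Meadow/T1 13 > Delta Co-op/T1 12 > Hill Ranch/T2 9 > Orchard Row/T2 8 > Low Meadow/T2 5 > Delta Co-op/T2 2.
Hill Ranch/T1 (21): +7 → 9 left.
Orchard Row/T1 (15): +7 → 2 left.
Low Meadow T1 at 13: only 2 left, fill 2.
Total = 21×7 + 15×7 + 13×2 = 278.

278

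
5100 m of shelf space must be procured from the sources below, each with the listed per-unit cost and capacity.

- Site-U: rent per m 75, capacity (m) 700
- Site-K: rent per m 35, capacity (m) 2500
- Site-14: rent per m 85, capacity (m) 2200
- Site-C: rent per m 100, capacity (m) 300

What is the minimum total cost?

301500

Cheapest first:
Take 2500 from Site-K at 35 ; need 2600 more.
Take 700 from Site-U at 75 ; need 1900 more.
Site-14 at 85: take 1900 of its 2200 ; requirement met.
Site-C: unused.
Cost = 2500×35 + 700×75 + 1900×85 = 301500.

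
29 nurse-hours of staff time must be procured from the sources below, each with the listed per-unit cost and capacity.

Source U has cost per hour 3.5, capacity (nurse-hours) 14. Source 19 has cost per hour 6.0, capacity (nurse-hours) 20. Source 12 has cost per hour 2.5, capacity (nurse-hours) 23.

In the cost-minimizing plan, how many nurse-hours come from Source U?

Cheapest first:
Source 12 at 2.5: take all 23 nurse-hours ; 6 still needed.
Take 6 from Source U at 3.5 to finish.
Source 19: unused.

6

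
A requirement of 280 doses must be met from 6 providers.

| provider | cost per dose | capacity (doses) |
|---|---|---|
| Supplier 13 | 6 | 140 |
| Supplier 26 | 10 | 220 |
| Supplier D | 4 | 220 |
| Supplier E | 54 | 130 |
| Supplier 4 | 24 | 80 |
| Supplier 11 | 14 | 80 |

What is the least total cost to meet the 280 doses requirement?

Cheapest first:
Supplier D at 4: take all 220 doses ; 60 still needed.
Supplier 13 at 6: take 60 of its 140 ; requirement met.
Supplier 26, Supplier 11, Supplier 4, Supplier E: unused.
Cost = 220×4 + 60×6 = 1240.

1240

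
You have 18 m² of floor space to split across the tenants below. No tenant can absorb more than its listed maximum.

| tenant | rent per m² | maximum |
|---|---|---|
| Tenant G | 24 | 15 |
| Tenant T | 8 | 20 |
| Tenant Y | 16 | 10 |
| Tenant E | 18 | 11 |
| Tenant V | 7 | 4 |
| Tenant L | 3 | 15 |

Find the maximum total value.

414

Rank by rent per m²: Tenant G 24 > Tenant E 18 > Tenant Y 16 > Tenant T 8 > Tenant V 7 > Tenant L 3.
Tenant G takes 15 to reach its cap of 15 — 3 left.
Tenant E: +3 (room for 11) → 3. Pool exhausted.
Total = 24×15 + 18×3 = 414.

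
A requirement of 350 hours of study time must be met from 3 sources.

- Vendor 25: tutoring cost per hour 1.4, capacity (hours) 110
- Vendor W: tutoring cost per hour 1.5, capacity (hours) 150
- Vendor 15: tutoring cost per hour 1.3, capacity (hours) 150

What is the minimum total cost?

Cheapest first:
Vendor 15 (1.3): use full 150 → 200 hours to go.
Vendor 25 (1.4): use full 110 → 90 hours to go.
Vendor W at 1.5: take 90 of its 150 → requirement met.
Cost = 150×1.3 + 110×1.4 + 90×1.5 = 484.

484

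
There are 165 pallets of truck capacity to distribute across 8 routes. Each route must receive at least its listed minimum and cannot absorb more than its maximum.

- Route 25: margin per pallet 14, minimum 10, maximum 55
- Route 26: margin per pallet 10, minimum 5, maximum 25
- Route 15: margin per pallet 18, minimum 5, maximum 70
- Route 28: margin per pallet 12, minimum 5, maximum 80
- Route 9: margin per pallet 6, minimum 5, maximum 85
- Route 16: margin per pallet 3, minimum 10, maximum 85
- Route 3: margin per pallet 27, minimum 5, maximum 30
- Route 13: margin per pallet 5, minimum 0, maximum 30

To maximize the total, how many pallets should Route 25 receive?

40

Meeting every minimum uses 10+5+5+5+5+10+5+0 = 45 pallets, leaving 120.
Highest margin per pallet first: Route 3 27 > Route 15 18 > Route 25 14 > Route 28 12 > Route 26 10 > Route 9 6 > Route 13 5 > Route 16 3.
Route 3: +25 to 30 (cap) ; 95 left.
Route 15 takes 65 more to reach its cap of 70 ; 30 left.
Route 25 has room for 45 more but only 30 remain, so it gets 40.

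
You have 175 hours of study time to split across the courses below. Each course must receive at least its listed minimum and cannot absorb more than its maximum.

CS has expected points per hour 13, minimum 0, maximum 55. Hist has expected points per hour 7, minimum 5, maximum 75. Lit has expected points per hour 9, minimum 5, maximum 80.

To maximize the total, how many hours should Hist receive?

40

Meeting every minimum uses 0+5+5 = 10 hours, leaving 165.
Rank by expected points per hour: CS 13 > Lit 9 > Hist 7.
CS takes 55 more to reach its cap of 55 → 110 left.
Give Lit 75 more to hit its cap of 80 → 35 left.
Only 35 left; Hist takes them to reach 40.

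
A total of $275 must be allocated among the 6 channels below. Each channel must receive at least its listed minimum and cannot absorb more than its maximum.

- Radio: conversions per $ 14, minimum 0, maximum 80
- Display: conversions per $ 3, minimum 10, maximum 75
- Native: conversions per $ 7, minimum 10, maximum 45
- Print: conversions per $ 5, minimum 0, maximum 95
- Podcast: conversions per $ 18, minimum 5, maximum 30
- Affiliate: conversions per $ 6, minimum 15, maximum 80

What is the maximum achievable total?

2635

Meeting every minimum uses 0+10+10+0+5+15 = 40 $, leaving 235.
Highest conversions per $ first: Podcast 18 > Radio 14 > Native 7 > Affiliate 6 > Print 5 > Display 3.
Podcast: +25 to 30 (cap) → 210 left.
Give Radio 80 more to hit its cap of 80 → 130 left.
Native: +35 to 45 (cap) → 95 left.
Affiliate: +65 to 80 (cap) → 30 left.
Print: +30 (room for 95) → 30. Pool exhausted.
Total = 14×80 + 3×10 + 7×45 + 5×30 + 18×30 + 6×80 = 2635.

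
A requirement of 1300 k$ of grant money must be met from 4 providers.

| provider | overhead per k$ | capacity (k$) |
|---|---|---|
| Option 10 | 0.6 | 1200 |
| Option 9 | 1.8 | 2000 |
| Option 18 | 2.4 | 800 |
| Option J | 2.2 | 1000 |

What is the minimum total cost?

Use providers in increasing cost order.
Option 10 (0.6): use full 1200 ; 100 k$ to go.
Option 9 (1.8): take the remaining 100 ; done.
Option J, Option 18: unused.
Cost = 1200×0.6 + 100×1.8 = 900.

900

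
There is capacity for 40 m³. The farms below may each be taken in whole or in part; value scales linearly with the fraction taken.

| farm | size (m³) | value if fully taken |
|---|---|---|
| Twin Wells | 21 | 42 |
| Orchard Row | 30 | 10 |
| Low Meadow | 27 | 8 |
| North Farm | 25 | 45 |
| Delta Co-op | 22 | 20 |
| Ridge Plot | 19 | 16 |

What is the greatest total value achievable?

Sort by value density: Twin Wells 42/21≈2, North Farm 45/25≈1.8, Delta Co-op 20/22≈0.909, Ridge Plot 16/19≈0.842, Orchard Row 10/30≈0.333, Low Meadow 8/27≈0.296.
Take all of Twin Wells (21 m³, value 42) ; 19 m³ left.
19 m³ left: a 19/25 share of North Farm gives 45×19/25 = 34.2.
Total value = 76.2.

76.2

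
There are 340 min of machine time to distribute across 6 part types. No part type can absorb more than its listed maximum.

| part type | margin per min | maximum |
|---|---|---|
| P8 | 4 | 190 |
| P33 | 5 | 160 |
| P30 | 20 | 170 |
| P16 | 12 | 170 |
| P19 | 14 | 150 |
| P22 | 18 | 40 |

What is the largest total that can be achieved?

5940

Highest margin per min first: P30 20 > P22 18 > P19 14 > P16 12 > P33 5 > P8 4.
P30 takes 170 to reach its cap of 170 — 170 left.
Give P22 40 to hit its cap of 40 — 130 left.
P19 has room for 150 but only 130 remain, so it gets 130.
Total = 20×170 + 14×130 + 18×40 = 5940.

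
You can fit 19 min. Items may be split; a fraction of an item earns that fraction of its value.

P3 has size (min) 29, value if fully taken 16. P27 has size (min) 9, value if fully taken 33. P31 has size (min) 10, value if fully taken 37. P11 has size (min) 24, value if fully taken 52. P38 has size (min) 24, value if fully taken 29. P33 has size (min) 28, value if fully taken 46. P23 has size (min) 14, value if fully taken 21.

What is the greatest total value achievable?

Sort by value density: P31 37/10≈3.7, P27 33/9≈3.67, P11 52/24≈2.17, P33 46/28≈1.64, P23 21/14≈1.5, P38 29/24≈1.21, P3 16/29≈0.552.
P31: take in full, 10 min for value 37 → 9 left.
All 9 min of P27 fit (value 33) → 0 remain.
Total value = 70.

70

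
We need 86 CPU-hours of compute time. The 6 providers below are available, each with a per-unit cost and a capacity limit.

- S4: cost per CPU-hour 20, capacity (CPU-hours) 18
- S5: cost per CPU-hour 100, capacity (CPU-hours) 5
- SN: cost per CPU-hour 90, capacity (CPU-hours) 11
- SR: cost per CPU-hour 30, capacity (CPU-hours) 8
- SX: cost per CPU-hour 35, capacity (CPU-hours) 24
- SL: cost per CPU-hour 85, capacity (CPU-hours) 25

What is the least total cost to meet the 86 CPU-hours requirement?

4555

Fill from the cheapest provider first.
Take 18 from S4 at 20 — need 68 more.
SR at 30: take all 8 CPU-hours — 60 still needed.
SX at 35: take all 24 CPU-hours — 36 still needed.
SL (85): use full 25 — 11 CPU-hours to go.
SN (90): use full 11 — 0 CPU-hours to go.
S5: unused.
Cost = 18×20 + 8×30 + 24×35 + 25×85 + 11×90 = 4555.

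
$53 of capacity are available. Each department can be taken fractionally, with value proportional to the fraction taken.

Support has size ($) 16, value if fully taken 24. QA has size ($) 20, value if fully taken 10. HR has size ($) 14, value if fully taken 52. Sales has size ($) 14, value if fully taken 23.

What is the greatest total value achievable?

Best value per unit of size first: HR 52/14≈3.71, Sales 23/14≈1.64, Support 24/16≈1.5, QA 10/20≈0.5.
HR: take in full, 14 $ for value 52 → 39 left.
All 14 $ of Sales fit (value 23) → 25 remain.
Support: take in full, 16 $ for value 24 → 9 left.
9 $ left: a 9/20 share of QA gives 10×9/20 = 4.5.
Total value = 103.5.

103.5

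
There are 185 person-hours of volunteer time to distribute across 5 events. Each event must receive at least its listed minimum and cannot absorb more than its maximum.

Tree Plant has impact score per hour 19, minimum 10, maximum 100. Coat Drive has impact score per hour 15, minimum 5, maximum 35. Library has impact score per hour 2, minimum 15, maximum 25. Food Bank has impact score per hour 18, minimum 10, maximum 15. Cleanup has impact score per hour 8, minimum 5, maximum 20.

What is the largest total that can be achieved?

Meeting every minimum uses 10+5+15+10+5 = 45 person-hours, leaving 140.
Highest impact score per hour first: Tree Plant 19 > Food Bank 18 > Coat Drive 15 > Cleanup 8 > Library 2.
Tree Plant takes 90 more to reach its cap of 100 ; 50 left.
Food Bank takes 5 more to reach its cap of 15 ; 45 left.
Coat Drive takes 30 more to reach its cap of 35 ; 15 left.
Give Cleanup 15 more to hit its cap of 20 ; 0 left.
Total = 19×100 + 15×35 + 2×15 + 18×15 + 8×20 = 2885.

2885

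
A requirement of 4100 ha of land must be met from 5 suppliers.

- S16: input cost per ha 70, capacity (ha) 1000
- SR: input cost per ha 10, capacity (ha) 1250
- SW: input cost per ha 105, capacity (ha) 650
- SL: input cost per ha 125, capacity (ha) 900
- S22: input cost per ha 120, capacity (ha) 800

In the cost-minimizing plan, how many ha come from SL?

400

Cheapest first:
SR (10): use full 1250 ; 2850 ha to go.
S16 (70): use full 1000 ; 1850 ha to go.
Take 650 from SW at 105 ; need 1200 more.
Take 800 from S22 at 120 ; need 400 more.
SL (125): take the remaining 400 ; done.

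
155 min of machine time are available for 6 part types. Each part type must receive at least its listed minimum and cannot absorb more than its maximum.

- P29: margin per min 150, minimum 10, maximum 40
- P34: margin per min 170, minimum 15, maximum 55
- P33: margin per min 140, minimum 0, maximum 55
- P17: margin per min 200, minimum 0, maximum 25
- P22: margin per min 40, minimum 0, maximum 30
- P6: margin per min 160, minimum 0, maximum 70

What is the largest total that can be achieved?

26250

Meeting every minimum uses 10+15+0+0+0+0 = 25 min, leaving 130.
Highest margin per min first: P17 200 > P34 170 > P6 160 > P29 150 > P33 140 > P22 40.
Give P17 25 more to hit its cap of 25 — 105 left.
P34 takes 40 more to reach its cap of 55 — 65 left.
P6 has room for 70 more but only 65 remain, so it gets 65.
Total = 150×10 + 170×55 + 200×25 + 160×65 = 26250.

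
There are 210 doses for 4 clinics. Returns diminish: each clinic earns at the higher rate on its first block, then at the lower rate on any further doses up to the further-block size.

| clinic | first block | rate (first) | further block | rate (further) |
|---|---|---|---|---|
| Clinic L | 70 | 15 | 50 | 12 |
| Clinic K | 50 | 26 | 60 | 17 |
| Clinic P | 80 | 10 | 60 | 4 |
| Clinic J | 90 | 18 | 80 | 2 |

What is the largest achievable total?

Treat each block as its own option and order by rate: Clinic K/T1 26 > Clinic J/T1 18 > Clinic K/T2 17 > Clinic L/T1 15 > Clinic L/T2 12 > Clinic P/T1 10 > Clinic P/T2 4 > Clinic J/T2 2.
Clinic K/T1 (26): +50 ; 160 left.
Clinic J/T1 (18): +90 ; 70 left.
Clinic K T2 at 17: fill all 60 ; 10 left.
10 remain; put them into Clinic L T1 at 15.
Total = 26×50 + 18×90 + 17×60 + 15×10 = 4090.

4090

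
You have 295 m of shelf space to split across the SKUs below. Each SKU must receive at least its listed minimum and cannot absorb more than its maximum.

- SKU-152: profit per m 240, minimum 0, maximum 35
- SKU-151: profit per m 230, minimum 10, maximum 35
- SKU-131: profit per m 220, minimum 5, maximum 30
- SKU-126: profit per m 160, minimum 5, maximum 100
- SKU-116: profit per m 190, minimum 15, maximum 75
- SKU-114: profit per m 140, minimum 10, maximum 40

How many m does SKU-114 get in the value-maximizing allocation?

Meeting every minimum uses 0+10+5+5+15+10 = 45 m, leaving 250.
Highest profit per m first: SKU-152 240 > SKU-151 230 > SKU-131 220 > SKU-116 190 > SKU-126 160 > SKU-114 140.
SKU-152 takes 35 more to reach its cap of 35 → 215 left.
SKU-151 takes 25 more to reach its cap of 35 → 190 left.
SKU-131: +25 to 30 (cap) → 165 left.
SKU-116 takes 60 more to reach its cap of 75 → 105 left.
SKU-126: +95 to 100 (cap) → 10 left.
Only 10 left; SKU-114 takes them to reach 20.

20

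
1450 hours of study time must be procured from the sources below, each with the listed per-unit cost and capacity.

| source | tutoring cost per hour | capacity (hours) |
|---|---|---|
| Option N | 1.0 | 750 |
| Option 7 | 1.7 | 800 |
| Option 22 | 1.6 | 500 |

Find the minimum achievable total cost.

Use sources in increasing cost order.
Option N (1.0): use full 750 → 700 hours to go.
Take 500 from Option 22 at 1.6 → need 200 more.
Take 200 from Option 7 at 1.7 to finish.
Cost = 750×1.0 + 500×1.6 + 200×1.7 = 1890.

1890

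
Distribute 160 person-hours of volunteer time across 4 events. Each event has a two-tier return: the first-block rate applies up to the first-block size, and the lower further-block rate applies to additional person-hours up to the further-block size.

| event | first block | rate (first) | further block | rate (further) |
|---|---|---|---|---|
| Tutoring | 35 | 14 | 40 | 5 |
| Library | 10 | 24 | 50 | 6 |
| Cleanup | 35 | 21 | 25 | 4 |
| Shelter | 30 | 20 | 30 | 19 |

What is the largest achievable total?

2755

Order all 8 blocks by rate: Library/T1 24 > Cleanup/T1 21 > Shelter/T1 20 > Shelter/T2 19 > Tutoring/T1 14 > Library/T2 6 > Tutoring/T2 5 > Cleanup/T2 4.
Library/T1 (24): +10 — 150 left.
Cleanup T1 at 21: fill all 35 — 115 left.
Fill Shelter T1 block (30 at 20) — 85 left.
Fill Shelter T2 block (30 at 19) — 55 left.
Fill Tutoring T1 block (35 at 14) — 20 left.
Library/T2: +20 of 50 at 6; pool empty.
Total = 24×10 + 21×35 + 20×30 + 19×30 + 14×35 + 6×20 = 2755.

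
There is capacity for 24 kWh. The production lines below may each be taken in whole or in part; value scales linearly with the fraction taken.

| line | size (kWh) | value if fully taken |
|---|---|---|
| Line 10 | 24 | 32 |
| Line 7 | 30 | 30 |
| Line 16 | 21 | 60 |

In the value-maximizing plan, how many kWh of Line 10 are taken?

Sort by value density: Line 16 60/21≈2.86, Line 10 32/24≈1.33, Line 7 30/30≈1.
All 21 kWh of Line 16 fit (value 60) — 3 remain.
Only 3 kWh remain; take 3/24 of Line 10 for value 32×3/24 = 4.

3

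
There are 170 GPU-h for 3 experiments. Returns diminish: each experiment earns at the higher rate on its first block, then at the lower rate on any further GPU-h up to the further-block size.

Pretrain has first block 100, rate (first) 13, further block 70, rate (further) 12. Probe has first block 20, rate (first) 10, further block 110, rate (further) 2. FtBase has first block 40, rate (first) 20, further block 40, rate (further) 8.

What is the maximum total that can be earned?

2460

Order all 6 blocks by rate: FtBase/T1 20 > Pretrain/T1 13 > Pretrain/T2 12 > Probe/T1 10 > FtBase/T2 8 > Probe/T2 2.
FtBase T1 at 20: fill all 40 — 130 left.
Pretrain T1 at 13: fill all 100 — 30 left.
Pretrain T2 at 12: only 30 left, fill 30.
Total = 20×40 + 13×100 + 12×30 = 2460.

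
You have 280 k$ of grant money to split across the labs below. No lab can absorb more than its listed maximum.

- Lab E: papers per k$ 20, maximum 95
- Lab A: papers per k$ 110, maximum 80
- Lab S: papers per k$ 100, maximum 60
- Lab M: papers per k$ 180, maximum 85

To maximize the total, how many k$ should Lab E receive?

Rank by papers per k$: Lab M 180 > Lab A 110 > Lab S 100 > Lab E 20.
Lab M takes 85 to reach its cap of 85 → 195 left.
Lab A takes 80 to reach its cap of 80 → 115 left.
Lab S: +60 to 60 (cap) → 55 left.
Lab E has room for 95 but only 55 remain, so it gets 55.

55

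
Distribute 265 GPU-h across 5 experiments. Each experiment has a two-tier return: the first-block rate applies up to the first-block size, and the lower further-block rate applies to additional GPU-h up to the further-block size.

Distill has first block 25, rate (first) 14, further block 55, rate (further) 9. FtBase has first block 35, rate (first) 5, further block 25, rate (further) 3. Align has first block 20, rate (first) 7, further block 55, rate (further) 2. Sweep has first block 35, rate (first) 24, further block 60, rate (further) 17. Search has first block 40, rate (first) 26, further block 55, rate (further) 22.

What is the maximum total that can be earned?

4910

Rank every tier by rate: Search/tier1 26 > Sweep/tier1 24 > Search/tier2 22 > Sweep/tier2 17 > Distill/tier1 14 > Distill/tier2 9 > Align/tier1 7 > FtBase/tier1 5 > FtBase/tier2 3 > Align/tier2 2.
Search tier1 at 26: fill all 40 ; 225 left.
Fill Sweep tier1 block (35 at 24) ; 190 left.
Search tier2 at 22: fill all 55 ; 135 left.
Fill Sweep tier2 block (60 at 17) ; 75 left.
Distill/tier1 (14): +25 ; 50 left.
Distill tier2 at 9: only 50 left, fill 50.
Total = 26×40 + 24×35 + 22×55 + 17×60 + 14×25 + 9×50 = 4910.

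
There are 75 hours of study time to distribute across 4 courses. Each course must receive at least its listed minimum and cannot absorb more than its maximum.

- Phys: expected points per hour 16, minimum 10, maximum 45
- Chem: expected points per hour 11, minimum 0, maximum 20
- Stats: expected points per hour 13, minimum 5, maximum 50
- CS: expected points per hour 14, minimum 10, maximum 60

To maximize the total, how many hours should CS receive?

Meeting every minimum uses 10+0+5+10 = 25 hours, leaving 50.
Highest expected points per hour first: Phys 16 > CS 14 > Stats 13 > Chem 11.
Phys: +35 to 45 (cap) → 15 left.
Only 15 left; CS takes them to reach 25.

25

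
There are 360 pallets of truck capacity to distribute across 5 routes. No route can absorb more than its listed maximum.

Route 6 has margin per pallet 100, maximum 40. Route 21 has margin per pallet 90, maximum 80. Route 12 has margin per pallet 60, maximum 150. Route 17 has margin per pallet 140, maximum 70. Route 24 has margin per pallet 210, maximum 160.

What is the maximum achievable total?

Highest margin per pallet first: Route 24 210 > Route 17 140 > Route 6 100 > Route 21 90 > Route 12 60.
Route 24 takes 160 to reach its cap of 160 → 200 left.
Route 17 takes 70 to reach its cap of 70 → 130 left.
Route 6: +40 to 40 (cap) → 90 left.
Give Route 21 80 to hit its cap of 80 → 10 left.
Only 10 left; Route 12 takes them to reach 10.
Total = 100×40 + 90×80 + 60×10 + 140×70 + 210×160 = 55200.

55200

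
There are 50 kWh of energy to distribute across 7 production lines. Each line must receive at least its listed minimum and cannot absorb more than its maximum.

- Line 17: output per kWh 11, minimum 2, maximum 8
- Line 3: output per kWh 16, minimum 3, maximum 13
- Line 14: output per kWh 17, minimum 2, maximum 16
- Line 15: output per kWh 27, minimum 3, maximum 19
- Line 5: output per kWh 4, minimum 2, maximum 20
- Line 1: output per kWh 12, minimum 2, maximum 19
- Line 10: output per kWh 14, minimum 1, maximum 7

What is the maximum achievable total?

Meeting every minimum uses 2+3+2+3+2+2+1 = 15 kWh, leaving 35.
Order the production lines by output per kWh: Line 15 27 > Line 14 17 > Line 3 16 > Line 10 14 > Line 1 12 > Line 17 11 > Line 5 4.
Line 15 takes 16 more to reach its cap of 19 ; 19 left.
Line 14: +14 to 16 (cap) ; 5 left.
Line 3 has room for 10 more but only 5 remain, so it gets 8.
Total = 11×2 + 16×8 + 17×16 + 27×19 + 4×2 + 12×2 + 14×1 = 981.

981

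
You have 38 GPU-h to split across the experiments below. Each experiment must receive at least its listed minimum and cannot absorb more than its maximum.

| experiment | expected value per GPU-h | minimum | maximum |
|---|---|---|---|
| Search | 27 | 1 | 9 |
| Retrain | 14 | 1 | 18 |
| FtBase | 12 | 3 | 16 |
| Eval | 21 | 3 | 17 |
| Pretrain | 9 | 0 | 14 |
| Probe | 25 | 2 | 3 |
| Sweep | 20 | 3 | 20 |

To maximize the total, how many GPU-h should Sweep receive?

5

Meeting every minimum uses 1+1+3+3+0+2+3 = 13 GPU-h, leaving 25.
Rank by expected value per GPU-h: Search 27 > Probe 25 > Eval 21 > Sweep 20 > Retrain 14 > FtBase 12 > Pretrain 9.
Search: +8 to 9 (cap) ; 17 left.
Give Probe 1 more to hit its cap of 3 ; 16 left.
Eval: +14 to 17 (cap) ; 2 left.
Sweep: +2 (room for 17) → 5. Pool exhausted.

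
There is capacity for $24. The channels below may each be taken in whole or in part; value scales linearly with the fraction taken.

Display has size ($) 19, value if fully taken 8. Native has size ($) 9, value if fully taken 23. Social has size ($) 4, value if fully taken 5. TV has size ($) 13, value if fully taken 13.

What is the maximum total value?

Sort by value density: Native 23/9≈2.56, Social 5/4≈1.25, TV 13/13≈1, Display 8/19≈0.421.
All 9 $ of Native fit (value 23) ; 15 remain.
Take all of Social (4 $, value 5) ; 11 $ left.
Fill the last 11 $ with part of TV: 11/13 of it earns 11.
Total value = 39.

39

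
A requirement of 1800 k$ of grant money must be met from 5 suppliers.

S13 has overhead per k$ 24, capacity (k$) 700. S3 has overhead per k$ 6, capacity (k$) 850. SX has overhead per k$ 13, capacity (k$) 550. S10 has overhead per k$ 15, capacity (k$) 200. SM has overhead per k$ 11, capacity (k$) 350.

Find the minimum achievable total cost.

16850

Use suppliers in increasing cost order.
S3 at 6: take all 850 k$ ; 950 still needed.
SM at 11: take all 350 k$ ; 600 still needed.
Take 550 from SX at 13 ; need 50 more.
S10 at 15: take 50 of its 200 ; requirement met.
S13: unused.
Cost = 850×6 + 350×11 + 550×13 + 50×15 = 16850.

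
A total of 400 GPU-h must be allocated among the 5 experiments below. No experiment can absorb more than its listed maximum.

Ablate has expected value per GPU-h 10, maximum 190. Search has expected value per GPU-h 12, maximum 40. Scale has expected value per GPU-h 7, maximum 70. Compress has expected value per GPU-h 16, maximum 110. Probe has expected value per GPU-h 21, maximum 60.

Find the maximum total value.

5400

Order the experiments by expected value per GPU-h: Probe 21 > Compress 16 > Search 12 > Ablate 10 > Scale 7.
Probe takes 60 to reach its cap of 60 ; 340 left.
Give Compress 110 to hit its cap of 110 ; 230 left.
Give Search 40 to hit its cap of 40 ; 190 left.
Ablate takes 190 to reach its cap of 190 ; 0 left.
Total = 10×190 + 12×40 + 16×110 + 21×60 = 5400.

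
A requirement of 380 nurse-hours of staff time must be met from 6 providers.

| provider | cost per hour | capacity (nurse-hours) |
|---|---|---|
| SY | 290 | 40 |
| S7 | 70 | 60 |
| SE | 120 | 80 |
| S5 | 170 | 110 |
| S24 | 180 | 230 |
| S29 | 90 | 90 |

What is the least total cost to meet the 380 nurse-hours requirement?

Use providers in increasing cost order.
Take 60 from S7 at 70 ; need 320 more.
S29 at 90: take all 90 nurse-hours ; 230 still needed.
SE (120): use full 80 ; 150 nurse-hours to go.
Take 110 from S5 at 170 ; need 40 more.
S24 (180): take the remaining 40 ; done.
SY: unused.
Cost = 60×70 + 90×90 + 80×120 + 110×170 + 40×180 = 47800.

47800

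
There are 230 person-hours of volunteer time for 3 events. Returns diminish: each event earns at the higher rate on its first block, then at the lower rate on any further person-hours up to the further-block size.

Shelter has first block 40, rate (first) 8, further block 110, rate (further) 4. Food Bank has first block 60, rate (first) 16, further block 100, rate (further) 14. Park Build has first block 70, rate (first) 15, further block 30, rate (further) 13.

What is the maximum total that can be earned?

Treat each block as its own option and order by rate: Food Bank/first 16 > Park Build/first 15 > Food Bank/second 14 > Park Build/second 13 > Shelter/first 8 > Shelter/second 4.
Fill Food Bank first block (60 at 16) ; 170 left.
Fill Park Build first block (70 at 15) ; 100 left.
Fill Food Bank second block (100 at 14) ; 0 left.
Total = 16×60 + 15×70 + 14×100 = 3410.

3410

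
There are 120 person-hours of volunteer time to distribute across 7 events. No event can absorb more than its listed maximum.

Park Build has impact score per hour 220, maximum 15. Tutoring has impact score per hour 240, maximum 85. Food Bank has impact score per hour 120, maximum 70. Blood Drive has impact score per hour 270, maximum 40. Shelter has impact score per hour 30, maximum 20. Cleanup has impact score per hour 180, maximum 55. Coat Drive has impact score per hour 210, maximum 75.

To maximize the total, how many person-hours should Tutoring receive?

Rank by impact score per hour: Blood Drive 270 > Tutoring 240 > Park Build 220 > Coat Drive 210 > Cleanup 180 > Food Bank 120 > Shelter 30.
Give Blood Drive 40 to hit its cap of 40 → 80 left.
Tutoring: +80 (room for 85) → 80. Pool exhausted.

80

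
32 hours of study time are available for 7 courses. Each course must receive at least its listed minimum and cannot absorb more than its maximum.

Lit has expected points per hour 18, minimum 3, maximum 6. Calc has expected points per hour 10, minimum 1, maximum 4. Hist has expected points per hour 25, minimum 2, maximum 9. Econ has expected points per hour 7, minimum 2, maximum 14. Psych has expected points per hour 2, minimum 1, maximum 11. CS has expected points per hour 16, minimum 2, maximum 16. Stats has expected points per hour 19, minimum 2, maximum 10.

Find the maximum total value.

Meeting every minimum uses 3+1+2+2+1+2+2 = 13 hours, leaving 19.
Order the courses by expected points per hour: Hist 25 > Stats 19 > Lit 18 > CS 16 > Calc 10 > Econ 7 > Psych 2.
Hist takes 7 more to reach its cap of 9 ; 12 left.
Give Stats 8 more to hit its cap of 10 ; 4 left.
Lit takes 3 more to reach its cap of 6 ; 1 left.
Only 1 left; CS takes them to reach 3.
Total = 18×6 + 10×1 + 25×9 + 7×2 + 2×1 + 16×3 + 19×10 = 597.

597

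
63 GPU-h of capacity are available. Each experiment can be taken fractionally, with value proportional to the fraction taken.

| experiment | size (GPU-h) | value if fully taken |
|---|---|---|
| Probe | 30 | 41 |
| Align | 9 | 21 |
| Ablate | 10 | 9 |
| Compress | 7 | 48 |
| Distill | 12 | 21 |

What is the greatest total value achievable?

135.5

Rank by value-to-size ratio: Compress 48/7≈6.86, Align 21/9≈2.33, Distill 21/12≈1.75, Probe 41/30≈1.37, Ablate 9/10≈0.9.
Take all of Compress (7 GPU-h, value 48) ; 56 GPU-h left.
All 9 GPU-h of Align fit (value 21) ; 47 remain.
Distill: take in full, 12 GPU-h for value 21 ; 35 left.
Take all of Probe (30 GPU-h, value 41) ; 5 GPU-h left.
Only 5 GPU-h remain; take 5/10 of Ablate for value 9×5/10 = 4.5.
Total value = 135.5.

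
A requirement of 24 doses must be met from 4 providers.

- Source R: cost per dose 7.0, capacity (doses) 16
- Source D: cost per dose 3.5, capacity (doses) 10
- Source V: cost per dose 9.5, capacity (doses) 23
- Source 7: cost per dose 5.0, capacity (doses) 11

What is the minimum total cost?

Use providers in increasing cost order.
Take 10 from Source D at 3.5 — need 14 more.
Source 7 at 5.0: take all 11 doses — 3 still needed.
Source R at 7.0: take 3 of its 16 — requirement met.
Source V: unused.
Cost = 10×3.5 + 11×5.0 + 3×7.0 = 111.

111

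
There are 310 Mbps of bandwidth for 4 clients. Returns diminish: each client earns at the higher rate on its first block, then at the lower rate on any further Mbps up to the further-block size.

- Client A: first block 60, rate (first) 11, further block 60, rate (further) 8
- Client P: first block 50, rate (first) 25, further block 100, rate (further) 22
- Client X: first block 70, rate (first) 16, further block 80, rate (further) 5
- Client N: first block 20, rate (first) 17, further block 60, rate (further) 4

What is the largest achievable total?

5650

Order all 8 blocks by rate: Client P/T1 25 > Client P/T2 22 > Client N/T1 17 > Client X/T1 16 > Client A/T1 11 > Client A/T2 8 > Client X/T2 5 > Client N/T2 4.
Client P T1 at 25: fill all 50 ; 260 left.
Client P T2 at 22: fill all 100 ; 160 left.
Client N T1 at 17: fill all 20 ; 140 left.
Client X T1 at 16: fill all 70 ; 70 left.
Client A/T1 (11): +60 ; 10 left.
Client A/T2: +10 of 60 at 8; pool empty.
Total = 25×50 + 22×100 + 17×20 + 16×70 + 11×60 + 8×10 = 5650.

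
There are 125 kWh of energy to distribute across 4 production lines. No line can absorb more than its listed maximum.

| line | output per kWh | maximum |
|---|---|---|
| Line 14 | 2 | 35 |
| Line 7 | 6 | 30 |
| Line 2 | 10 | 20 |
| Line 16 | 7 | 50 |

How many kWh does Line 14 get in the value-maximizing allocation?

25

Highest output per kWh first: Line 2 10 > Line 16 7 > Line 7 6 > Line 14 2.
Give Line 2 20 to hit its cap of 20 → 105 left.
Line 16: +50 to 50 (cap) → 55 left.
Line 7: +30 to 30 (cap) → 25 left.
Line 14 has room for 35 but only 25 remain, so it gets 25.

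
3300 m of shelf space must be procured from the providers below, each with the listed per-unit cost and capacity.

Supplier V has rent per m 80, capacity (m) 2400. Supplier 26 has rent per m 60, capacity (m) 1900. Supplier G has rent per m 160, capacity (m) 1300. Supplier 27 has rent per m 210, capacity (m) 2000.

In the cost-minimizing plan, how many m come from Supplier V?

Fill from the cheapest provider first.
Supplier 26 at 60: take all 1900 m ; 1400 still needed.
Take 1400 from Supplier V at 80 to finish.
Supplier G, Supplier 27: unused.

1400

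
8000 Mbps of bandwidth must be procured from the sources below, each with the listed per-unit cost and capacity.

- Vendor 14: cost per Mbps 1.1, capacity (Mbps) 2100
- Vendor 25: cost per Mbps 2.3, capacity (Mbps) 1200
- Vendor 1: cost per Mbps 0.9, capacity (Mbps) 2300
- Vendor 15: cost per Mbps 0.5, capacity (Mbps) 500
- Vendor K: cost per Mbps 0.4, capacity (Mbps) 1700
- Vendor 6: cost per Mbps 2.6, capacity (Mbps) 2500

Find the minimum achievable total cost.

Cheapest first:
Take 1700 from Vendor K at 0.4 ; need 6300 more.
Vendor 15 (0.5): use full 500 ; 5800 Mbps to go.
Vendor 1 at 0.9: take all 2300 Mbps ; 3500 still needed.
Take 2100 from Vendor 14 at 1.1 ; need 1400 more.
Take 1200 from Vendor 25 at 2.3 ; need 200 more.
Vendor 6 (2.6): take the remaining 200 ; done.
Cost = 1700×0.4 + 500×0.5 + 2300×0.9 + 2100×1.1 + 1200×2.3 + 200×2.6 = 8590.

8590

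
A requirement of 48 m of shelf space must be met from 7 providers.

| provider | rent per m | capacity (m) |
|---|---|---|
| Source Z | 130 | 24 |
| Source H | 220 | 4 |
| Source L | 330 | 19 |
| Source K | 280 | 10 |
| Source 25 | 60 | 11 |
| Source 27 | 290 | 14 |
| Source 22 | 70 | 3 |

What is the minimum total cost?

Cheapest first:
Source 25 (60): use full 11 ; 37 m to go.
Source 22 at 70: take all 3 m ; 34 still needed.
Take 24 from Source Z at 130 ; need 10 more.
Source H (220): use full 4 ; 6 m to go.
Source K at 280: take 6 of its 10 ; requirement met.
Source 27, Source L: unused.
Cost = 11×60 + 3×70 + 24×130 + 4×220 + 6×280 = 6550.

6550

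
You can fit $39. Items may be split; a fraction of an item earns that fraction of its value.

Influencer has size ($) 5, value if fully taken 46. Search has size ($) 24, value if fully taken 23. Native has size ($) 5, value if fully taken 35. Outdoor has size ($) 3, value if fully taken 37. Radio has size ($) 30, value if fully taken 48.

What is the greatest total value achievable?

159.6

Rank by value-to-size ratio: Outdoor 37/3≈12.3, Influencer 46/5≈9.2, Native 35/5≈7, Radio 48/30≈1.6, Search 23/24≈0.958.
Outdoor: take in full, 3 $ for value 37 → 36 left.
Influencer: take in full, 5 $ for value 46 → 31 left.
Native: take in full, 5 $ for value 35 → 26 left.
Only 26 $ remain; take 26/30 of Radio for value 48×26/30 = 41.6.
Total value = 159.6.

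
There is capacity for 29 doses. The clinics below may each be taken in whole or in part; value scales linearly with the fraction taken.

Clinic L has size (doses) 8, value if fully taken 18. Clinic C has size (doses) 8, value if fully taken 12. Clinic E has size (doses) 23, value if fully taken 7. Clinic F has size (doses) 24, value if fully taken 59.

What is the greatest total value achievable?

Rank by value-to-size ratio: Clinic F 59/24≈2.46, Clinic L 18/8≈2.25, Clinic C 12/8≈1.5, Clinic E 7/23≈0.304.
All 24 doses of Clinic F fit (value 59) — 5 remain.
Fill the last 5 doses with part of Clinic L: 5/8 of it earns 11.25.
Total value = 70.25.

70.25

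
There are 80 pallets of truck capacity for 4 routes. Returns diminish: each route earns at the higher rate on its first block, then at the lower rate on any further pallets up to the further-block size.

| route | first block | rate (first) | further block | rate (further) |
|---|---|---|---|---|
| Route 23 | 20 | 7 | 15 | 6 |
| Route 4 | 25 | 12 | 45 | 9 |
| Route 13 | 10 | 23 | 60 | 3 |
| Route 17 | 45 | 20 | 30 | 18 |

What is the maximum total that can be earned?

Treat each block as its own option and order by rate: Route 13/tier1 23 > Route 17/tier1 20 > Route 17/tier2 18 > Route 4/tier1 12 > Route 4/tier2 9 > Route 23/tier1 7 > Route 23/tier2 6 > Route 13/tier2 3.
Route 13 tier1 at 23: fill all 10 — 70 left.
Route 17/tier1 (20): +45 — 25 left.
Route 17 tier2 at 18: only 25 left, fill 25.
Total = 23×10 + 20×45 + 18×25 = 1580.

1580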